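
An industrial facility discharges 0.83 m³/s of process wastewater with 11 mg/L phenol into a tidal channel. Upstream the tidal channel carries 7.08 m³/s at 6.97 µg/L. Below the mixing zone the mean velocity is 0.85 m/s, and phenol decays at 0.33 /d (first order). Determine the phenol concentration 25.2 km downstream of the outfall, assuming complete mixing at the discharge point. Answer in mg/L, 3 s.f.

6.97 µg/L = 0.00697 mg/L.
After complete mixing, C₀ = (0.83·11 + 7.08·0.00697) / 7.91 = 1.16 mg/L.
Travel time t = 2.52e+04 m / 0.85 m/s = 2.965e+04 s = 0.3431 d.
C = 1.16·exp(−0.33·0.3431) = 1.16·0.8929 = 1.036 mg/L.

1.04 mg/L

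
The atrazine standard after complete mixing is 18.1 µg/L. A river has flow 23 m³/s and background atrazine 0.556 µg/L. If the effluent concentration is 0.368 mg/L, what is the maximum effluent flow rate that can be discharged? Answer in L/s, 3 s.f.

1150 L/s

0.556 µg/L = 0.000556 mg/L.
18.1 µg/L = 0.0181 mg/L.
Mass balance at complete mixing: C_std·(Q_w + Q_r) = Q_w·C_e + Q_r·C_b.
Rearranging, Q_w = Q_r·(C_std − C_b)/(C_e − C_std) = 23·(0.0181 − 0.000556) / (0.368 − 0.0181) = 1.153 m³/s.
= 1153 L/s.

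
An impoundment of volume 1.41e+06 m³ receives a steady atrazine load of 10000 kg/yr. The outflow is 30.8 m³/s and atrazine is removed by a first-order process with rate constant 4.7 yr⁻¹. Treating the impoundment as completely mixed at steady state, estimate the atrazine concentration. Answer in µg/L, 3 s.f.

10.2 µg/L

Outflow Q = 30.8 m³/s × 3.156e+07 s/yr = 9.72e+08 m³/yr.
Steady-state CSTR mass balance: W = Q·C + k·V·C, so C = W/(Q + kV).
Q + kV = 9.72e+08 + 4.7·1.41e+06 = 9.786e+08 m³/yr.
C = 10000/9.786e+08 = 1.022e-05 kg/m³ = 0.01022 mg/L = 10.22 µg/L.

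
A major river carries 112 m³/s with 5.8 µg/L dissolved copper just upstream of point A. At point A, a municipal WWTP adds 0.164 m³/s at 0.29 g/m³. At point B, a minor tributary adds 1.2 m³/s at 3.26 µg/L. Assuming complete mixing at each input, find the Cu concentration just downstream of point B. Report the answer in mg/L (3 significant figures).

5.8 µg/L = 0.0058 mg/L.
After input A: C = (112·0.0058 + 0.164·0.29) / 112.2 = 0.006216 mg/L.
3.26 µg/L = 0.00326 mg/L.
After input B: C = (112.2·0.006216 + 1.2·0.00326) / 113.4 = 0.006184 mg/L.

0.00618 mg/L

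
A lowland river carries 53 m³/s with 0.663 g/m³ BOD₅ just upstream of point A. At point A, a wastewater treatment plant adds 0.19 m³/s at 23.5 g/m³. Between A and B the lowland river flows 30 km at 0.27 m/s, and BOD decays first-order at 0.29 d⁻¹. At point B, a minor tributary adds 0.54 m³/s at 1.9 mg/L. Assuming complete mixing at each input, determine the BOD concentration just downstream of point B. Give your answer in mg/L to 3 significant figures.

After input A: C = (53·0.663 + 0.19·23.5) / 53.19 = 0.7446 mg/L.
Over the 30 km reach to input B (t = 1.111e+05 s = 1.286 d), decay gives C = 0.7446·exp(−0.29·1.286) = 0.5128 mg/L.
After input B: C = (53.19·0.5128 + 0.54·1.9) / 53.73 = 0.5267 mg/L.

0.527 mg/L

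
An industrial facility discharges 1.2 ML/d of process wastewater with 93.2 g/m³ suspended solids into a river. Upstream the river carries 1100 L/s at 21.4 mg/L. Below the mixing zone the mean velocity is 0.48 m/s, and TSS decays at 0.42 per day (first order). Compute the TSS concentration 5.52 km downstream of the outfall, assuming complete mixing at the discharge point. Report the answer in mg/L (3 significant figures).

21.1 mg/L

1.2 ML/d = 0.01389 m³/s.
1100 L/s = 1.1 m³/s.
After complete mixing, C₀ = (0.01389·93.2 + 1.1·21.4) / 1.114 = 22.3 mg/L.
Travel time t = 5520 m / 0.48 m/s = 1.15e+04 s = 0.1331 d.
C = 22.3·exp(−0.42·0.1331) = 22.3·0.9456 = 21.08 mg/L.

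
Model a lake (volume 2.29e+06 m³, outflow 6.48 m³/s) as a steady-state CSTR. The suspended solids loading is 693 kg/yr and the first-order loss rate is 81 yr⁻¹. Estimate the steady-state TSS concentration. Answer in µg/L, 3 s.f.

1.78 µg/L

Outflow Q = 6.48 m³/s × 3.156e+07 s/yr = 2.045e+08 m³/yr.
Steady-state CSTR mass balance: W = Q·C + k·V·C, so C = W/(Q + kV).
Q + kV = 2.045e+08 + 81·2.29e+06 = 3.9e+08 m³/yr.
C = 693/3.9e+08 = 1.777e-06 kg/m³ = 0.001777 mg/L = 1.777 µg/L.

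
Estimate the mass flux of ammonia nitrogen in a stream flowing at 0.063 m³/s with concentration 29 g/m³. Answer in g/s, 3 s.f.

1.83 g/s

Mass flux = Q·C = 0.063 m³/s × 29 g/m³ = 1.827 g/s.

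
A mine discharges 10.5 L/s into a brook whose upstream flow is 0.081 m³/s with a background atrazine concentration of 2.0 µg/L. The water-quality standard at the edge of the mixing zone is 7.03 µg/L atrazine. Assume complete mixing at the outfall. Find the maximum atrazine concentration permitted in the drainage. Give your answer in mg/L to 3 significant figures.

10.5 L/s = 0.0105 m³/s.
2.0 µg/L = 0.002 mg/L.
7.03 µg/L = 0.00703 mg/L.
Mass balance: 0.00703·0.0915 = 0.0105·Cₑ + 0.081·0.002.
Cₑ = (0.0006432 − 0.000162) / 0.0105 = 0.04583 mg/L.

0.0458 mg/L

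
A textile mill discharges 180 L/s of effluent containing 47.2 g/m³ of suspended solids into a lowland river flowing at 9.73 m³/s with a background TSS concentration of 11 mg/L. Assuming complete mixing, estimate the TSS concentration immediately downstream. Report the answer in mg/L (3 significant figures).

11.7 mg/L

180 L/s = 0.18 m³/s.
By mass balance at complete mixing, C = (0.18·47.2 + 9.73·11) / (0.18 + 9.73) = 115.5/9.91 = 11.66 mg/L.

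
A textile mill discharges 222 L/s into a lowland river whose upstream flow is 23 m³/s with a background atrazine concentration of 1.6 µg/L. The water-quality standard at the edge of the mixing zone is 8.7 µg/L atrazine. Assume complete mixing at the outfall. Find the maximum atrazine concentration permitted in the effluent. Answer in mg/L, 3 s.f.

222 L/s = 0.222 m³/s.
1.6 µg/L = 0.0016 mg/L.
8.7 µg/L = 0.0087 mg/L.
Mass balance: 0.0087·23.22 = 0.222·Cₑ + 23·0.0016.
Cₑ = (0.202 − 0.0368) / 0.222 = 0.7443 mg/L.

0.744 mg/L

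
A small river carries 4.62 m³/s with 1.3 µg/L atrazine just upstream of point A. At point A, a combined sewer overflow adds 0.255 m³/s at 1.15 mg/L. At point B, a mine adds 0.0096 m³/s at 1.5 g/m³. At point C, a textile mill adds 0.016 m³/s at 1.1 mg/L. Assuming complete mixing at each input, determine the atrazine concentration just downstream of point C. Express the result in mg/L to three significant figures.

0.0676 mg/L

1.3 µg/L = 0.0013 mg/L.
After input A: C = (4.62·0.0013 + 0.255·1.15) / 4.875 = 0.06139 mg/L.
After input B: C = (4.875·0.06139 + 0.0096·1.5) / 4.885 = 0.06421 mg/L.
After input C: C = (4.885·0.06421 + 0.016·1.1) / 4.901 = 0.06759 mg/L.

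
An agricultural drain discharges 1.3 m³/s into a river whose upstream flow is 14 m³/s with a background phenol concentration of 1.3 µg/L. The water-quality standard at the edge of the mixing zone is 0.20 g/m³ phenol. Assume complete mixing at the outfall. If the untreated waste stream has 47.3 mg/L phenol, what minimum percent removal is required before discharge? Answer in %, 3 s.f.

1.3 µg/L = 0.0013 mg/L.
Mass balance: 0.2·15.3 = 1.3·Cₑ + 14·0.0013.
Cₑ = (3.06 − 0.0182) / 1.3 = 2.34 mg/L.
Required removal = 1 − 2.34/47.3 = 95.05 %.

95.1 %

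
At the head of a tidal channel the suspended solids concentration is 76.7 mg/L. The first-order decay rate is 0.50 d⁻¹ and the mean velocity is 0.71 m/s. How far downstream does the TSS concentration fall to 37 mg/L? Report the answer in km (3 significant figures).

From C = C₀·e^(−kt), t = ln(C₀/C)/k = ln(76.7/37)/0.50 = 0.729/0.50 = 1.458 d.
Distance = v·t = 0.71 m/s × 1.26e+05 s = 8.944e+04 m = 89.44 km.

89.4 km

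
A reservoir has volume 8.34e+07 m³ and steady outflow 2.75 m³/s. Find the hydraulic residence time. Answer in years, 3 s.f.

Q = 2.75 m³/s × 3.156e+07 s/yr = 8.678e+07 m³/yr.
Hydraulic residence time τ = V/Q = 8.34e+07/8.678e+07 = 0.961 yr.

0.961 yr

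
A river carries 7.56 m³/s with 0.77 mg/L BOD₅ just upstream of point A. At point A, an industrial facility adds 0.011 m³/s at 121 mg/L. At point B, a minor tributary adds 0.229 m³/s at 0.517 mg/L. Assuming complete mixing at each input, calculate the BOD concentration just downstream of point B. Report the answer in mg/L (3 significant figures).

0.932 mg/L

After input A: C = (7.56·0.77 + 0.011·121) / 7.571 = 0.9447 mg/L.
After input B: C = (7.571·0.9447 + 0.229·0.517) / 7.8 = 0.9321 mg/L.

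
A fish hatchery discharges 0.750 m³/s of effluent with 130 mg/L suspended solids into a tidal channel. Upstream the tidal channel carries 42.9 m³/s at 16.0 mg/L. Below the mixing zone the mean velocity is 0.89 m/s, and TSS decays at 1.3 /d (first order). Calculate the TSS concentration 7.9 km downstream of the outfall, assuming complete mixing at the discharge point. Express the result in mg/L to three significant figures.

15.7 mg/L

After complete mixing, C₀ = (0.75·130 + 42.9·16) / 43.65 = 17.96 mg/L.
Travel time t = 7900 m / 0.89 m/s = 8876 s = 0.1027 d.
C = 17.96·exp(−1.3·0.1027) = 17.96·0.875 = 15.71 mg/L.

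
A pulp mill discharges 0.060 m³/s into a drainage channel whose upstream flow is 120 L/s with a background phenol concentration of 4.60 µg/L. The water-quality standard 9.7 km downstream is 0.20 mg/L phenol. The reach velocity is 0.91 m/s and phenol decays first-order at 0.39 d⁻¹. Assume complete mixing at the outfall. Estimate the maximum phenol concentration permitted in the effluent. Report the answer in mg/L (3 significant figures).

0.620 mg/L

120 L/s = 0.12 m³/s.
4.60 µg/L = 0.0046 mg/L.
Travel time to the compliance point: t = 9700/0.91 = 1.066e+04 s = 0.1234 d; decay factor exp(−0.39·0.1234) = 0.953.
So the concentration just after mixing may be at most 0.2/0.953 = 0.2099 mg/L.
Mass balance: 0.2099·0.18 = 0.06·Cₑ + 0.12·0.0046.
Cₑ = (0.03777 − 0.000552) / 0.06 = 0.6204 mg/L.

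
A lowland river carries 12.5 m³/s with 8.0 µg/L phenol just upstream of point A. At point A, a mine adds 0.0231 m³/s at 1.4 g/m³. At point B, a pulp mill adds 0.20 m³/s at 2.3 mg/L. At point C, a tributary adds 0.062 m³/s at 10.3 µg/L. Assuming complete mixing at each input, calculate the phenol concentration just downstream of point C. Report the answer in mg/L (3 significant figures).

0.0464 mg/L

8.0 µg/L = 0.008 mg/L.
After input A: C = (12.5·0.008 + 0.0231·1.4) / 12.52 = 0.01057 mg/L.
After input B: C = (12.52·0.01057 + 0.2·2.3) / 12.72 = 0.04656 mg/L.
10.3 µg/L = 0.0103 mg/L.
After input C: C = (12.72·0.04656 + 0.062·0.0103) / 12.79 = 0.04638 mg/L.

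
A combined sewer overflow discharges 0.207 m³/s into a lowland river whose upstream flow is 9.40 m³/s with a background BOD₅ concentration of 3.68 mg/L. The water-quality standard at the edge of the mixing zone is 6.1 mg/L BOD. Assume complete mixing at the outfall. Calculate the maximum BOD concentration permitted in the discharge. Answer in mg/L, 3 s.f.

Mass balance: 6.1·9.607 = 0.207·Cₑ + 9.4·3.68.
Cₑ = (58.6 − 34.59) / 0.207 = 116 mg/L.

116 mg/L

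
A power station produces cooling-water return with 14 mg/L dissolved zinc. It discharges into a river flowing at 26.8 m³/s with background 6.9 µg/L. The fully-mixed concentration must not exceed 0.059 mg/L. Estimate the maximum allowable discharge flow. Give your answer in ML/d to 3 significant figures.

6.9 µg/L = 0.0069 mg/L.
Mass balance at complete mixing: C_std·(Q_w + Q_r) = Q_w·C_e + Q_r·C_b.
Rearranging, Q_w = Q_r·(C_std − C_b)/(C_e − C_std) = 26.8·(0.059 − 0.0069) / (14 − 0.059) = 0.1002 m³/s.
= 8.654 ML/d.

8.65 ML/d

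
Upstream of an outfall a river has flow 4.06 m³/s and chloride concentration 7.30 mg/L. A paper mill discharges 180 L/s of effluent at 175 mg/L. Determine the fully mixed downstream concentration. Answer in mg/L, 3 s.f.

180 L/s = 0.18 m³/s.
Flow-weighted mixing gives C = (0.18·175 + 4.06·7.3) / (0.18 + 4.06) = 61.14/4.24 = 14.42 mg/L.

14.4 mg/L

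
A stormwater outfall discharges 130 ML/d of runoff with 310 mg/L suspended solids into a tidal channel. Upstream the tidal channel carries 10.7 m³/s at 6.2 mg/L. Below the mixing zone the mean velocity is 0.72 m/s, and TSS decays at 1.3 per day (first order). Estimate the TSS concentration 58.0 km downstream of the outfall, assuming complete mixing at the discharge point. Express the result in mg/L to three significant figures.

13.0 mg/L

130 ML/d = 1.505 m³/s.
After complete mixing, C₀ = (1.505·310 + 10.7·6.2) / 12.2 = 43.65 mg/L.
Travel time t = 5.8e+04 m / 0.72 m/s = 8.056e+04 s = 0.9324 d.
C = 43.65·exp(−1.3·0.9324) = 43.65·0.2976 = 12.99 mg/L.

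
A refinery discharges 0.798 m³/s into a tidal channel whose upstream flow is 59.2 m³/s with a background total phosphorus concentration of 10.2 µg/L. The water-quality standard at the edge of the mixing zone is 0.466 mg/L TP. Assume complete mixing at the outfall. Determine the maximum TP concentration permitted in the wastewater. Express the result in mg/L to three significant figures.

10.2 µg/L = 0.0102 mg/L.
Mass balance: 0.466·60 = 0.798·Cₑ + 59.2·0.0102.
Cₑ = (27.96 − 0.6038) / 0.798 = 34.28 mg/L.

34.3 mg/L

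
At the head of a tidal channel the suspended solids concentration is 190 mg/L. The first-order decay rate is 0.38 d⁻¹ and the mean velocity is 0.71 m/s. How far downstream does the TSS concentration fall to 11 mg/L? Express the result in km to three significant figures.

From C = C₀·e^(−kt), t = ln(C₀/C)/k = ln(190/11)/0.38 = 2.849/0.38 = 7.498 d.
Distance = v·t = 0.71 m/s × 6.478e+05 s = 4.599e+05 m = 459.9 km.

460 km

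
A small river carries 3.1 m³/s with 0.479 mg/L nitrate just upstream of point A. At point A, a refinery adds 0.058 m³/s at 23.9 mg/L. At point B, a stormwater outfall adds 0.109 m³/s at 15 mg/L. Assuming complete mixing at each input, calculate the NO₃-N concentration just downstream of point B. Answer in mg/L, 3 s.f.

After input A: C = (3.1·0.479 + 0.058·23.9) / 3.158 = 0.9092 mg/L.
After input B: C = (3.158·0.9092 + 0.109·15) / 3.267 = 1.379 mg/L.

1.38 mg/L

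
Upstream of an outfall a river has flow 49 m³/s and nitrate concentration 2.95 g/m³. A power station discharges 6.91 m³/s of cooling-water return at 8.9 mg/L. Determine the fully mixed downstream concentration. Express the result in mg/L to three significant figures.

Conservation of mass across the mixing zone: C = (6.91·8.9 + 49·2.95) / (6.91 + 49) = 206/55.91 = 3.685 mg/L.

3.69 mg/L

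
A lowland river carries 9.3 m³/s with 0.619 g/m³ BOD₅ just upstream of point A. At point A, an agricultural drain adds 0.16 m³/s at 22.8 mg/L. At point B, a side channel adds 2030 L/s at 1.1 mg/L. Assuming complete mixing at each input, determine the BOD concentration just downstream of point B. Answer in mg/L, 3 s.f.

After input A: C = (9.3·0.619 + 0.16·22.8) / 9.46 = 0.9942 mg/L.
2030 L/s = 2.03 m³/s.
After input B: C = (9.46·0.9942 + 2.03·1.1) / 11.49 = 1.013 mg/L.

1.01 mg/L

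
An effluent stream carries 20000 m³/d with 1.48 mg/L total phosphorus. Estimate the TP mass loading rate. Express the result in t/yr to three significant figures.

10.8 t/yr

20000 m³/d = 0.2315 m³/s.
Mass flux = Q·C = 0.2315 m³/s × 1.48 g/m³ = 0.3426 g/s.
= 0.3426 g/s × 31.56 = 10.81 t/yr.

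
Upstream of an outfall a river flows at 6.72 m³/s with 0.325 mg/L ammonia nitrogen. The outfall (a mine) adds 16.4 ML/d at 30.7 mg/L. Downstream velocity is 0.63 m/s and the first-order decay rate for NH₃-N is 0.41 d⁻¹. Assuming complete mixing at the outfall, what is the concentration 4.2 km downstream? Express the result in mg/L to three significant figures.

1.12 mg/L

16.4 ML/d = 0.1898 m³/s.
After complete mixing, C₀ = (0.1898·30.7 + 6.72·0.325) / 6.91 = 1.159 mg/L.
Travel time t = 4200 m / 0.63 m/s = 6667 s = 0.07716 d.
C = 1.159·exp(−0.41·0.07716) = 1.159·0.9689 = 1.123 mg/L.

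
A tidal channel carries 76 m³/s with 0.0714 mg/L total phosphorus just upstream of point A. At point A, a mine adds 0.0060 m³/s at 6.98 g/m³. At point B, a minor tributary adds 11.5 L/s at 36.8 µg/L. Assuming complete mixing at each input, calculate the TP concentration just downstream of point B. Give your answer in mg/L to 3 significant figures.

After input A: C = (76·0.0714 + 0.006·6.98) / 76.01 = 0.07195 mg/L.
11.5 L/s = 0.0115 m³/s.
36.8 µg/L = 0.0368 mg/L.
After input B: C = (76.01·0.07195 + 0.0115·0.0368) / 76.02 = 0.07194 mg/L.

0.0719 mg/L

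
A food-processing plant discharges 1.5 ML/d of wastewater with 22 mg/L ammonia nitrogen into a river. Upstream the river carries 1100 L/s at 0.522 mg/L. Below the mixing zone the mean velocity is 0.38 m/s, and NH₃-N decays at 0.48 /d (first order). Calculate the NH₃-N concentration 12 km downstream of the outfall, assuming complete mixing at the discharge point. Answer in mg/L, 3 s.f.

1.5 ML/d = 0.01736 m³/s.
1100 L/s = 1.1 m³/s.
After complete mixing, C₀ = (0.01736·22 + 1.1·0.522) / 1.117 = 0.8557 mg/L.
Travel time t = 1.2e+04 m / 0.38 m/s = 3.158e+04 s = 0.3655 d.
C = 0.8557·exp(−0.48·0.3655) = 0.8557·0.8391 = 0.718 mg/L.

0.718 mg/L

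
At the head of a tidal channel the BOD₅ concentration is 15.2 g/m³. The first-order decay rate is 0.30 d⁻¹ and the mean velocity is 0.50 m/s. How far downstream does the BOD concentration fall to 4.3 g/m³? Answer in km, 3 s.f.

182 km

From C = C₀·e^(−kt), t = ln(C₀/C)/k = ln(15.2/4.3)/0.30 = 1.263/0.30 = 4.209 d.
Distance = v·t = 0.50 m/s × 3.637e+05 s = 1.818e+05 m = 181.8 km.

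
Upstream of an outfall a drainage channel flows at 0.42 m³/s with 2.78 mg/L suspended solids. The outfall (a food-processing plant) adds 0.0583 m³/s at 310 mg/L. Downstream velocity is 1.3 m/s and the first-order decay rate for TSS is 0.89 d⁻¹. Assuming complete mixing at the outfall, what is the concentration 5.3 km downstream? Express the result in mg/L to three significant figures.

38.6 mg/L

After complete mixing, C₀ = (0.0583·310 + 0.42·2.78) / 0.4783 = 40.23 mg/L.
Travel time t = 5300 m / 1.3 m/s = 4077 s = 0.04719 d.
C = 40.23·exp(−0.89·0.04719) = 40.23·0.9589 = 38.57 mg/L.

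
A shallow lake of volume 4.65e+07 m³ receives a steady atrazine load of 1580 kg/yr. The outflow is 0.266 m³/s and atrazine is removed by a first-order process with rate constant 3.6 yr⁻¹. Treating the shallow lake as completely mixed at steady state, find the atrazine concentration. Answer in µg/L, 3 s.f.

Outflow Q = 0.266 m³/s × 3.156e+07 s/yr = 8.394e+06 m³/yr.
Steady-state CSTR mass balance: W = Q·C + k·V·C, so C = W/(Q + kV).
Q + kV = 8.394e+06 + 3.6·4.65e+07 = 1.758e+08 m³/yr.
C = 1580/1.758e+08 = 8.988e-06 kg/m³ = 0.008988 mg/L = 8.988 µg/L.

8.99 µg/L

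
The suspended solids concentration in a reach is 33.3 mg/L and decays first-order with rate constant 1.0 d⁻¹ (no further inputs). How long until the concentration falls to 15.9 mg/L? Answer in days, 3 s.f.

0.739 d

t = ln(C₀/C)/k = ln(33.3/15.9)/1.0 = 0.7392/1.0 = 0.7392 d.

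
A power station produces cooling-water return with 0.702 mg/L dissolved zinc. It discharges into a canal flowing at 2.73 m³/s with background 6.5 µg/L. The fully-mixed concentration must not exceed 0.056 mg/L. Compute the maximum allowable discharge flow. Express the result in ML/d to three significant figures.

18.1 ML/d

6.5 µg/L = 0.0065 mg/L.
Mass balance at complete mixing: C_std·(Q_w + Q_r) = Q_w·C_e + Q_r·C_b.
Rearranging, Q_w = Q_r·(C_std − C_b)/(C_e − C_std) = 2.73·(0.056 − 0.0065) / (0.702 − 0.056) = 0.2092 m³/s.
= 18.07 ML/d.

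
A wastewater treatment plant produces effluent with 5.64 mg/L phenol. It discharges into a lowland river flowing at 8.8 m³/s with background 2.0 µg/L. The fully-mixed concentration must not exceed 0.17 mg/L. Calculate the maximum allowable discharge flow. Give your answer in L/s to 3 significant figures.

2.0 µg/L = 0.002 mg/L.
Mass balance at complete mixing: C_std·(Q_w + Q_r) = Q_w·C_e + Q_r·C_b.
Rearranging, Q_w = Q_r·(C_std − C_b)/(C_e − C_std) = 8.8·(0.17 − 0.002) / (5.64 − 0.17) = 0.2703 m³/s.
= 270.3 L/s.

270 L/s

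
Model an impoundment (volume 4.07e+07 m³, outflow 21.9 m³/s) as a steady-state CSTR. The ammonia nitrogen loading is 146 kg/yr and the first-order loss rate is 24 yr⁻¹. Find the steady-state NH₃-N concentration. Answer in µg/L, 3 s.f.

Outflow Q = 21.9 m³/s × 3.156e+07 s/yr = 6.911e+08 m³/yr.
Steady-state CSTR mass balance: W = Q·C + k·V·C, so C = W/(Q + kV).
Q + kV = 6.911e+08 + 24·4.07e+07 = 1.668e+09 m³/yr.
C = 146/1.668e+09 = 8.753e-08 kg/m³ = 8.753e-05 mg/L = 0.08753 µg/L.

0.0875 µg/L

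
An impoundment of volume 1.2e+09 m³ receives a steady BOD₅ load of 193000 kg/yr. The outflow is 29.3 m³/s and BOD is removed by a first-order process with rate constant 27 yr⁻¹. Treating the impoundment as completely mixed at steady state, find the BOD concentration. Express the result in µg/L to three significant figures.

5.79 µg/L

Outflow Q = 29.3 m³/s × 3.156e+07 s/yr = 9.246e+08 m³/yr.
Steady-state CSTR mass balance: W = Q·C + k·V·C, so C = W/(Q + kV).
Q + kV = 9.246e+08 + 27·1.2e+09 = 3.332e+10 m³/yr.
C = 193000/3.332e+10 = 5.792e-06 kg/m³ = 0.005792 mg/L = 5.792 µg/L.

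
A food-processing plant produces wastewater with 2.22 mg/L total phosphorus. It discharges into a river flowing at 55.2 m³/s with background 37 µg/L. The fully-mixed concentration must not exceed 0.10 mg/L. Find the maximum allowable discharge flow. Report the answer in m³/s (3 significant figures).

1.64 m³/s

37 µg/L = 0.037 mg/L.
Mass balance at complete mixing: C_std·(Q_w + Q_r) = Q_w·C_e + Q_r·C_b.
Rearranging, Q_w = Q_r·(C_std − C_b)/(C_e − C_std) = 55.2·(0.1 − 0.037) / (2.22 − 0.1) = 1.64 m³/s.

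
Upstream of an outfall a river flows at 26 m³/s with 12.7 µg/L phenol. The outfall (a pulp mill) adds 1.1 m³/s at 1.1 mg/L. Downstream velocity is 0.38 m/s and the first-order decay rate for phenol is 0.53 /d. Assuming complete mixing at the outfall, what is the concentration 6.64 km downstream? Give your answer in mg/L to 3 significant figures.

12.7 µg/L = 0.0127 mg/L.
After complete mixing, C₀ = (1.1·1.1 + 26·0.0127) / 27.1 = 0.05683 mg/L.
Travel time t = 6640 m / 0.38 m/s = 1.747e+04 s = 0.2022 d.
C = 0.05683·exp(−0.53·0.2022) = 0.05683·0.8984 = 0.05106 mg/L.

0.0511 mg/L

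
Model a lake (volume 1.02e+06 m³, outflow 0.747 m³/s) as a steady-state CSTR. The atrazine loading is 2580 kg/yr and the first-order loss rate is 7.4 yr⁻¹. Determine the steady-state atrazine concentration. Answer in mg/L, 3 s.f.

Outflow Q = 0.747 m³/s × 3.156e+07 s/yr = 2.357e+07 m³/yr.
Steady-state CSTR mass balance: W = Q·C + k·V·C, so C = W/(Q + kV).
Q + kV = 2.357e+07 + 7.4·1.02e+06 = 3.112e+07 m³/yr.
C = 2580/3.112e+07 = 8.29e-05 kg/m³ = 0.0829 mg/L.

0.0829 mg/L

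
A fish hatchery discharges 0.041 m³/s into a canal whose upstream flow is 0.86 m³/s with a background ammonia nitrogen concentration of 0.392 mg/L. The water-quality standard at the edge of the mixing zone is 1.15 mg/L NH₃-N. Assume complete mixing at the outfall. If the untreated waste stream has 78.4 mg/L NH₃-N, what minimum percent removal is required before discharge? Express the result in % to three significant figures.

78.3 %

Mass balance: 1.15·0.901 = 0.041·Cₑ + 0.86·0.392.
Cₑ = (1.036 − 0.3371) / 0.041 = 17.05 mg/L.
Required removal = 1 − 17.05/78.4 = 78.25 %.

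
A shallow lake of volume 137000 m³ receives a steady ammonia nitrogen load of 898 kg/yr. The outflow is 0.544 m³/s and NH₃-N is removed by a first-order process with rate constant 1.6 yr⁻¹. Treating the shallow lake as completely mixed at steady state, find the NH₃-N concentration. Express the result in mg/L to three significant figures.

Outflow Q = 0.544 m³/s × 3.156e+07 s/yr = 1.717e+07 m³/yr.
Steady-state CSTR mass balance: W = Q·C + k·V·C, so C = W/(Q + kV).
Q + kV = 1.717e+07 + 1.6·137000 = 1.739e+07 m³/yr.
C = 898/1.739e+07 = 5.165e-05 kg/m³ = 0.05165 mg/L.

0.0516 mg/L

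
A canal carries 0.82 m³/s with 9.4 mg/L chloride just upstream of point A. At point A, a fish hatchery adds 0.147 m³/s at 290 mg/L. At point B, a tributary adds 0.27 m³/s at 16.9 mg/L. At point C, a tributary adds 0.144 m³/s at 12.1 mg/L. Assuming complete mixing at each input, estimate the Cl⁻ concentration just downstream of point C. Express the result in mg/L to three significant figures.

41.0 mg/L

After input A: C = (0.82·9.4 + 0.147·290) / 0.967 = 52.06 mg/L.
After input B: C = (0.967·52.06 + 0.27·16.9) / 1.237 = 44.38 mg/L.
After input C: C = (1.237·44.38 + 0.144·12.1) / 1.381 = 41.02 mg/L.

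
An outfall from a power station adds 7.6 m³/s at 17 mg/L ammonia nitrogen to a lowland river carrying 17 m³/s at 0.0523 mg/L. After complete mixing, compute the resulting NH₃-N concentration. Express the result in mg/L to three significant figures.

Flow-weighted mixing gives C = (7.6·17 + 17·0.0523) / (7.6 + 17) = 130.1/24.6 = 5.288 mg/L.

5.29 mg/L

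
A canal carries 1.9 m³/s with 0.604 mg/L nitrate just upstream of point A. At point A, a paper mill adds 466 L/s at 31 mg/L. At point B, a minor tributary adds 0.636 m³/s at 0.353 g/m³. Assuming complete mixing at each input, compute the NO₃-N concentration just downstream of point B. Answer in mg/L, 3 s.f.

5.27 mg/L

466 L/s = 0.466 m³/s.
After input A: C = (1.9·0.604 + 0.466·31) / 2.366 = 6.591 mg/L.
After input B: C = (2.366·6.591 + 0.636·0.353) / 3.002 = 5.269 mg/L.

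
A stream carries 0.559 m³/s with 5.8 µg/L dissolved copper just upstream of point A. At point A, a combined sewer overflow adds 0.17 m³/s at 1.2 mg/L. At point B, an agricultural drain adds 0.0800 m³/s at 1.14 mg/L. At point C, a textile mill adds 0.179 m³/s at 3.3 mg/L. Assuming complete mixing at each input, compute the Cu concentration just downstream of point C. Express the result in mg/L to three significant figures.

0.900 mg/L

5.8 µg/L = 0.0058 mg/L.
After input A: C = (0.559·0.0058 + 0.17·1.2) / 0.729 = 0.2843 mg/L.
After input B: C = (0.729·0.2843 + 0.08·1.14) / 0.809 = 0.3689 mg/L.
After input C: C = (0.809·0.3689 + 0.179·3.3) / 0.988 = 0.8999 mg/L.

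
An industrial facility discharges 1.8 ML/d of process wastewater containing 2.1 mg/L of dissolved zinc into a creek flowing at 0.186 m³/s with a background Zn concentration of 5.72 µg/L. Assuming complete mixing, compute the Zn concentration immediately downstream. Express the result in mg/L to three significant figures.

1.8 ML/d = 0.02083 m³/s.
5.72 µg/L = 0.00572 mg/L.
By mass balance at complete mixing, C = (0.02083·2.1 + 0.186·0.00572) / (0.02083 + 0.186) = 0.04481/0.2068 = 0.2167 mg/L.

0.217 mg/L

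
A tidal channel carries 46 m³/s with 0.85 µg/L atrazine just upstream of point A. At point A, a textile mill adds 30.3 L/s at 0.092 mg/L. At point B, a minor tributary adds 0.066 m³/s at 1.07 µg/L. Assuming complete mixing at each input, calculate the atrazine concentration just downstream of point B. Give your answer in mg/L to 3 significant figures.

0.85 µg/L = 0.00085 mg/L.
30.3 L/s = 0.0303 m³/s.
After input A: C = (46·0.00085 + 0.0303·0.092) / 46.03 = 0.00091 mg/L.
1.07 µg/L = 0.00107 mg/L.
After input B: C = (46.03·0.00091 + 0.066·0.00107) / 46.1 = 0.0009102 mg/L.

0.00091 mg/L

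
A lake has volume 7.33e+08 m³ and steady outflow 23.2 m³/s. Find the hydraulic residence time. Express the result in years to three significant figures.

1.00 yr

Q = 23.2 m³/s × 3.156e+07 s/yr = 7.321e+08 m³/yr.
Hydraulic residence time τ = V/Q = 7.33e+08/7.321e+08 = 1.001 yr.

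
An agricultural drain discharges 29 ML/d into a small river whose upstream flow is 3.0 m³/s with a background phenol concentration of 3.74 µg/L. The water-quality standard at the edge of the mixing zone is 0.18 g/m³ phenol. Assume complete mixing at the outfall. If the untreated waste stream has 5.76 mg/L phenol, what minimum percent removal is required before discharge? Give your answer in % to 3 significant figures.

29 ML/d = 0.3356 m³/s.
3.74 µg/L = 0.00374 mg/L.
Mass balance: 0.18·3.336 = 0.3356·Cₑ + 3·0.00374.
Cₑ = (0.6004 − 0.01122) / 0.3356 = 1.755 mg/L.
Required removal = 1 − 1.755/5.76 = 69.52 %.

69.5 %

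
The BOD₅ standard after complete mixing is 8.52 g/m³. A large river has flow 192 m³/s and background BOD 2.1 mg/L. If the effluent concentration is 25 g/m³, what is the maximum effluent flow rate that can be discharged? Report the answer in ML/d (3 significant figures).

Mass balance at complete mixing: C_std·(Q_w + Q_r) = Q_w·C_e + Q_r·C_b.
Rearranging, Q_w = Q_r·(C_std − C_b)/(C_e − C_std) = 192·(8.52 − 2.1) / (25 − 8.52) = 74.8 m³/s.
= 6462 ML/d.

6460 ML/d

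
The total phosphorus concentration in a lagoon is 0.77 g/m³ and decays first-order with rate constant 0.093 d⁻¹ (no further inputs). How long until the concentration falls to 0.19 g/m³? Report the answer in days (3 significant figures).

15.0 d

t = ln(C₀/C)/k = ln(0.77/0.19)/0.093 = 1.399/0.093 = 15.05 d.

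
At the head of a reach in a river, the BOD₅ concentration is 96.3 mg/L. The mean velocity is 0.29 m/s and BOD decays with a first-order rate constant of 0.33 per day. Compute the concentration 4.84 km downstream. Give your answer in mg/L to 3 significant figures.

90.4 mg/L

Travel time t = 4.84 km / 0.29 m/s = 4840/0.29 = 1.669e+04 s = 0.1932 d.
First-order decay: C = 96.3·exp(−0.33·0.1932) = 96.3·0.9382 = 90.35 mg/L.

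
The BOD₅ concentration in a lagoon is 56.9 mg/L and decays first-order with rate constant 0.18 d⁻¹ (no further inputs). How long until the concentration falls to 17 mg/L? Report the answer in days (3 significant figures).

6.71 d

t = ln(C₀/C)/k = ln(56.9/17)/0.18 = 1.208/0.18 = 6.712 d.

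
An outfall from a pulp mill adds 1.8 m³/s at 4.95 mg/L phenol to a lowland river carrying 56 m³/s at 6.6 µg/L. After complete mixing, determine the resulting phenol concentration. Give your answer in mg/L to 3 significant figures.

0.161 mg/L

6.6 µg/L = 0.0066 mg/L.
Flow-weighted mixing gives C = (1.8·4.95 + 56·0.0066) / (1.8 + 56) = 9.28/57.8 = 0.1605 mg/L.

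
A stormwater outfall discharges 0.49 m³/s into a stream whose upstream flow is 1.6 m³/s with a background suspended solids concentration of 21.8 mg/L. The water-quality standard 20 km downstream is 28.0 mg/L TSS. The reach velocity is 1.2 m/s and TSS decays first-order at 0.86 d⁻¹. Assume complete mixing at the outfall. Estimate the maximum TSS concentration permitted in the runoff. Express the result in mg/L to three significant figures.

69.8 mg/L

Travel time to the compliance point: t = 2e+04/1.2 = 1.667e+04 s = 0.1929 d; decay factor exp(−0.86·0.1929) = 0.8471.
So the concentration just after mixing may be at most 28/0.8471 = 33.05 mg/L.
Mass balance: 33.05·2.09 = 0.49·Cₑ + 1.6·21.8.
Cₑ = (69.08 − 34.88) / 0.49 = 69.8 mg/L.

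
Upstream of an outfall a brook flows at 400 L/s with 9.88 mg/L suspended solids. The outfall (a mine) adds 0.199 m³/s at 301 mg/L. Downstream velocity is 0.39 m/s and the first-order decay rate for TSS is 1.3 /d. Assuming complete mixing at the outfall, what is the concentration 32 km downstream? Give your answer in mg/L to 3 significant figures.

400 L/s = 0.4 m³/s.
After complete mixing, C₀ = (0.199·301 + 0.4·9.88) / 0.599 = 106.6 mg/L.
Travel time t = 3.2e+04 m / 0.39 m/s = 8.205e+04 s = 0.9497 d.
C = 106.6·exp(−1.3·0.9497) = 106.6·0.291 = 31.02 mg/L.

31.0 mg/L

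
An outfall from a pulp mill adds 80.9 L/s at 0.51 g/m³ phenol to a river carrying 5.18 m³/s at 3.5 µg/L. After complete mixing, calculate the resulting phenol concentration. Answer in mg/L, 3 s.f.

80.9 L/s = 0.0809 m³/s.
3.5 µg/L = 0.0035 mg/L.
Flow-weighted mixing gives C = (0.0809·0.51 + 5.18·0.0035) / (0.0809 + 5.18) = 0.05939/5.261 = 0.01129 mg/L.

0.0113 mg/L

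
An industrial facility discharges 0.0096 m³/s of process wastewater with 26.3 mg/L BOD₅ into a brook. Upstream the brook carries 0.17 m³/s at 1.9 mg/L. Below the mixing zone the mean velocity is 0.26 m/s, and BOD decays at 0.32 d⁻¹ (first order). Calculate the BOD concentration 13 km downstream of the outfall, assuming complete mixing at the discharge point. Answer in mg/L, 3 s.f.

2.66 mg/L

After complete mixing, C₀ = (0.0096·26.3 + 0.17·1.9) / 0.1796 = 3.204 mg/L.
Travel time t = 1.3e+04 m / 0.26 m/s = 5e+04 s = 0.5787 d.
C = 3.204·exp(−0.32·0.5787) = 3.204·0.831 = 2.663 mg/L.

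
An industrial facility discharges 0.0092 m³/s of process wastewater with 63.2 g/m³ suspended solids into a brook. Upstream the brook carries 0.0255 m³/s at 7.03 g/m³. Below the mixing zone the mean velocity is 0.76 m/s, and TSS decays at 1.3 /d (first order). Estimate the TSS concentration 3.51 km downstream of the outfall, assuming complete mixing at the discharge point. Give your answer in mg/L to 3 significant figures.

After complete mixing, C₀ = (0.0092·63.2 + 0.0255·7.03) / 0.0347 = 21.92 mg/L.
Travel time t = 3510 m / 0.76 m/s = 4618 s = 0.05345 d.
C = 21.92·exp(−1.3·0.05345) = 21.92·0.9329 = 20.45 mg/L.

20.5 mg/L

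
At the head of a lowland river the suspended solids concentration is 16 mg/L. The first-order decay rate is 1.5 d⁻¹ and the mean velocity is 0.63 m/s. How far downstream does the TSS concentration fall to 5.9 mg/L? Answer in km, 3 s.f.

36.2 km

From C = C₀·e^(−kt), t = ln(C₀/C)/k = ln(16/5.9)/1.5 = 0.9976/1.5 = 0.6651 d.
Distance = v·t = 0.63 m/s × 5.746e+04 s = 3.62e+04 m = 36.2 km.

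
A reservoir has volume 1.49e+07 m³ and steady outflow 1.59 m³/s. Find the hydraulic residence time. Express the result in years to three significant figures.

Q = 1.59 m³/s × 3.156e+07 s/yr = 5.018e+07 m³/yr.
Hydraulic residence time τ = V/Q = 1.49e+07/5.018e+07 = 0.297 yr.

0.297 yr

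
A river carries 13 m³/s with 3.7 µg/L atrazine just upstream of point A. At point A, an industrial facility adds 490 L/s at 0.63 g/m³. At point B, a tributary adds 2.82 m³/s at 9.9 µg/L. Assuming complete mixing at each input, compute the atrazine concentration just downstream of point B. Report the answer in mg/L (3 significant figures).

0.0236 mg/L

3.7 µg/L = 0.0037 mg/L.
490 L/s = 0.49 m³/s.
After input A: C = (13·0.0037 + 0.49·0.63) / 13.49 = 0.02645 mg/L.
9.9 µg/L = 0.0099 mg/L.
After input B: C = (13.49·0.02645 + 2.82·0.0099) / 16.31 = 0.02359 mg/L.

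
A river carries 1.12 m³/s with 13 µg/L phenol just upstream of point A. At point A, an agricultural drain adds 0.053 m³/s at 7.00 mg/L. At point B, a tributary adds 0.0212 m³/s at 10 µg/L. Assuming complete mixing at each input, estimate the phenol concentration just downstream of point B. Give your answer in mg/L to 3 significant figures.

0.323 mg/L

13 µg/L = 0.013 mg/L.
After input A: C = (1.12·0.013 + 0.053·7) / 1.173 = 0.3287 mg/L.
10 µg/L = 0.01 mg/L.
After input B: C = (1.173·0.3287 + 0.0212·0.01) / 1.194 = 0.323 mg/L.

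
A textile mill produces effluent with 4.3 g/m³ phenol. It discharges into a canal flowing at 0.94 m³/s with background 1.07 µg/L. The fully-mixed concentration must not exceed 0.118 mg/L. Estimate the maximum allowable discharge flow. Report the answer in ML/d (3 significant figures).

1.07 µg/L = 0.00107 mg/L.
Mass balance at complete mixing: C_std·(Q_w + Q_r) = Q_w·C_e + Q_r·C_b.
Rearranging, Q_w = Q_r·(C_std − C_b)/(C_e − C_std) = 0.94·(0.118 − 0.00107) / (4.3 − 0.118) = 0.02628 m³/s.
= 2.271 ML/d.

2.27 ML/d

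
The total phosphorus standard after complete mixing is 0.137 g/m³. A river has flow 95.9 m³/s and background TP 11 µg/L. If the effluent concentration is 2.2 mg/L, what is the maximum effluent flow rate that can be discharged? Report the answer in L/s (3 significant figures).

11 µg/L = 0.011 mg/L.
Mass balance at complete mixing: C_std·(Q_w + Q_r) = Q_w·C_e + Q_r·C_b.
Rearranging, Q_w = Q_r·(C_std − C_b)/(C_e − C_std) = 95.9·(0.137 − 0.011) / (2.2 − 0.137) = 5.857 m³/s.
= 5857 L/s.

5860 L/s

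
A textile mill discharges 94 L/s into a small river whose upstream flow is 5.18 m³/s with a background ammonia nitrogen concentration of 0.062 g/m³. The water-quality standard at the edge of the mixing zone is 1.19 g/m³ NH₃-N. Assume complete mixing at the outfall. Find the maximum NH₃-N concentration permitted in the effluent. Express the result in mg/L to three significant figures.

63.3 mg/L

94 L/s = 0.094 m³/s.
Mass balance: 1.19·5.274 = 0.094·Cₑ + 5.18·0.062.
Cₑ = (6.276 − 0.3212) / 0.094 = 63.35 mg/L.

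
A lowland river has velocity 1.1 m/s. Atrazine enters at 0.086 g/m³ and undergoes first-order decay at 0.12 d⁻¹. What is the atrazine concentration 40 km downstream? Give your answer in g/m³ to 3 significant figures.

Travel time t = 40 km / 1.1 m/s = 4e+04/1.1 = 3.636e+04 s = 0.4209 d.
First-order decay: C = 0.086·exp(−0.12·0.4209) = 0.086·0.9507 = 0.08176 g/m³.

0.0818 g/m³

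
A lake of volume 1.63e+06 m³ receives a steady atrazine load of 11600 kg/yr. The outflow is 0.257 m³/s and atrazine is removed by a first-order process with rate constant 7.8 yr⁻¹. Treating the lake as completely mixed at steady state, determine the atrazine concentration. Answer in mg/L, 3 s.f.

Outflow Q = 0.257 m³/s × 3.156e+07 s/yr = 8.11e+06 m³/yr.
Steady-state CSTR mass balance: W = Q·C + k·V·C, so C = W/(Q + kV).
Q + kV = 8.11e+06 + 7.8·1.63e+06 = 2.082e+07 m³/yr.
C = 11600/2.082e+07 = 0.000557 kg/m³ = 0.557 mg/L.

0.557 mg/L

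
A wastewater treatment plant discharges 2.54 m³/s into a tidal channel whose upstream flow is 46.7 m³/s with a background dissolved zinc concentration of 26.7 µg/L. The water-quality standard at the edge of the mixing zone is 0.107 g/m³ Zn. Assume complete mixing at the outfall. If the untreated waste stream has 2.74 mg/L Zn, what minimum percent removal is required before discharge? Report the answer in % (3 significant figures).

26.7 µg/L = 0.0267 mg/L.
Mass balance: 0.107·49.24 = 2.54·Cₑ + 46.7·0.0267.
Cₑ = (5.269 − 1.247) / 2.54 = 1.583 mg/L.
Required removal = 1 − 1.583/2.74 = 42.21 %.

42.2 %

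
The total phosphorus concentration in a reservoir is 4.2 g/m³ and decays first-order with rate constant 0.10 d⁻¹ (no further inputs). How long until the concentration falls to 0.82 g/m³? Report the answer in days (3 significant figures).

t = ln(C₀/C)/k = ln(4.2/0.82)/0.10 = 1.634/0.10 = 16.34 d.

16.3 d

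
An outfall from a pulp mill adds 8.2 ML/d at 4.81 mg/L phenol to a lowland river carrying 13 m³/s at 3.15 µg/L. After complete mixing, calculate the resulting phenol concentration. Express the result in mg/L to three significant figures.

8.2 ML/d = 0.09491 m³/s.
3.15 µg/L = 0.00315 mg/L.
Conservation of mass across the mixing zone: C = (0.09491·4.81 + 13·0.00315) / (0.09491 + 13) = 0.4975/13.09 = 0.03799 mg/L.

0.0380 mg/L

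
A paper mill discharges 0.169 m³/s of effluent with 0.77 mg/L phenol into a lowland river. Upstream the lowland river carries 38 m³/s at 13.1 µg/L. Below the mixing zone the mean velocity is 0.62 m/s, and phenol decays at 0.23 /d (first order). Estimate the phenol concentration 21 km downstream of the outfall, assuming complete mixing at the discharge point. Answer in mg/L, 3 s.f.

13.1 µg/L = 0.0131 mg/L.
After complete mixing, C₀ = (0.169·0.77 + 38·0.0131) / 38.17 = 0.01645 mg/L.
Travel time t = 2.1e+04 m / 0.62 m/s = 3.387e+04 s = 0.392 d.
C = 0.01645·exp(−0.23·0.392) = 0.01645·0.9138 = 0.01503 mg/L.

0.0150 mg/L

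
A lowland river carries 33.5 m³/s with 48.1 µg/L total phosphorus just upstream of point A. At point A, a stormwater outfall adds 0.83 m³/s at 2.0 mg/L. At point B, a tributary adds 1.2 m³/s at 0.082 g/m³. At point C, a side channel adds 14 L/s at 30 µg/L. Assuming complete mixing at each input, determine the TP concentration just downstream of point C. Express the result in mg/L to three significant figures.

48.1 µg/L = 0.0481 mg/L.
After input A: C = (33.5·0.0481 + 0.83·2) / 34.33 = 0.09529 mg/L.
After input B: C = (34.33·0.09529 + 1.2·0.082) / 35.53 = 0.09484 mg/L.
14 L/s = 0.014 m³/s.
30 µg/L = 0.03 mg/L.
After input C: C = (35.53·0.09484 + 0.014·0.03) / 35.54 = 0.09482 mg/L.

0.0948 mg/L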